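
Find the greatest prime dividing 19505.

83

19505 = 5 · 3901
3901 = 47 · 83
83 is prime.
So 19505 = 5 · 47 · 83; the largest prime factor is 83.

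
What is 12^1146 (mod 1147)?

1025

12^1 ≡ 12 (mod 1147)
12^2 ≡ 12^2 = 144 ≡ 144 (mod 1147)
12^4 ≡ 144^2 = 20736 ≡ 90 (mod 1147)
12^8 ≡ 90^2 = 8100 ≡ 71 (mod 1147)
12^16 ≡ 71^2 = 5041 ≡ 453 (mod 1147)
12^32 ≡ 453^2 = 205209 ≡ 1043 (mod 1147)
12^64 ≡ 1043^2 = 1087849 ≡ 493 (mod 1147)
12^128 ≡ 493^2 = 243049 ≡ 1032 (mod 1147)
12^256 ≡ 1032^2 = 1065024 ≡ 608 (mod 1147)
12^512 ≡ 608^2 = 369664 ≡ 330 (mod 1147)
12^1024 ≡ 330^2 = 108900 ≡ 1082 (mod 1147)
1146 = 1024 + 64 + 32 + 16 + 8 + 2 in binary powers of 2.
So 12^1146 ≡ 1082 · 493 · 1043 · 453 · 71 · 144 ≡ 1025 (mod 1147).
Since 1025 ≠ 1, base 12 is a Fermat witness: 1147 is composite.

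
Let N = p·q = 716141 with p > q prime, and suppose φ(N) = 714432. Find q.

733

φ(n) = (p−1)(q−1) = n − (p+q) + 1, so p + q = 716141 − 714432 + 1 = 1710.
p and q are the roots of t² − 1710t + 716141 = 0.
Discriminant: 1710² − 4·716141 = 2924100 − 2864564 = 59536; √59536 = 244.
q = (1710 − 244)/2 = 733, p = (1710 + 244)/2 = 977.
Check: 733 · 977 = 716141.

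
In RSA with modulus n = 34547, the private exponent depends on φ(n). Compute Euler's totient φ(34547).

Factor: 34547 = 179 · 193.
φ(34547) = (179−1) · (193−1) = 178 · 192 = 34176.

34176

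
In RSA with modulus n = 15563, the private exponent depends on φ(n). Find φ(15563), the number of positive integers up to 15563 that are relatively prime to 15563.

Factor: 15563 = 79 · 197.
φ(15563) = (79−1) · (197−1) = 78 · 196 = 15288.

15288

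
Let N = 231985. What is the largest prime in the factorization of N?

83

231985 = 5 · 46397
46397 = 13 · 3569
3569 = 43 · 83
83 is prime.
So 231985 = 5 · 13 · 43 · 83; the largest prime factor is 83.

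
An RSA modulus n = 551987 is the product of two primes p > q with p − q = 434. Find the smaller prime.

557

Since p = q + 434, we have 551987 = q(q + 434), so q² + 434q − 551987 = 0.
Discriminant: 434² + 4·551987 = 188356 + 2207948 = 2396304; √2396304 = 1548.
q = (−434 + 1548)/2 = 557, and p = q + 434 = 991.
Check: 557 · 991 = 551987.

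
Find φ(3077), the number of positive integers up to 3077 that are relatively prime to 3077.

Factor: 3077 = 17 · 181.
φ(3077) = (17−1) · (181−1) = 16 · 180 = 2880.

2880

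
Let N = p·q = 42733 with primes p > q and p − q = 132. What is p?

Since p = q + 132, we have 42733 = q(q + 132), so q² + 132q − 42733 = 0.
Discriminant: 132² + 4·42733 = 17424 + 170932 = 188356; √188356 = 434.
q = (−132 + 434)/2 = 151, and p = q + 132 = 283.
Check: 151 · 283 = 42733.

283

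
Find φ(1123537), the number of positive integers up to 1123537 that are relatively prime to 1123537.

Factor: 1123537 = 59 · 137 · 139.
φ(1123537) = (59−1) · (137−1) · (139−1) = 58 · 136 · 138 = 1088544.

1088544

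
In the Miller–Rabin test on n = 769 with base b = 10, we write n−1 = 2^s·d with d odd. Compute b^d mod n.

769 − 1 = 768 = 2^8 · 3, so d = 3.
10^1 ≡ 10 (mod 769)
10^2 ≡ 10^2 = 100 ≡ 100 (mod 769)
3 = 2 + 1 in binary powers of 2.
So 10^3 ≡ 100 · 10 ≡ 231 (mod 769).
Squaring chain: 231 → 300 → 27 → 729 → 62 → 768 → 1 → 1; reaches −1, so base 10 does not prove 769 composite.

231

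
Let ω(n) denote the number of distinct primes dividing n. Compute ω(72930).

6

72930 = 2 · 36465
36465 = 3 · 12155
12155 = 5 · 2431
2431 = 11 · 221
221 = 13 · 17
72930 = 2 · 3 · 5 · 11 · 13 · 17, which has 6 distinct prime factors.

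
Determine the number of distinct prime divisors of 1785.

4

1785 = 3 · 595
595 = 5 · 119
119 = 7 · 17
1785 = 3 · 5 · 7 · 17, which has 4 distinct prime factors.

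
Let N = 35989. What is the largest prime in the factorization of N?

35989 = 17 · 2117
2117 = 29 · 73
73 is prime.
So 35989 = 17 · 29 · 73; the largest prime factor is 73.

73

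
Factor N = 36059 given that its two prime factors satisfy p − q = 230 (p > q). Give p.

337

Since p = q + 230, we have 36059 = q(q + 230), so q² + 230q − 36059 = 0.
Discriminant: 230² + 4·36059 = 52900 + 144236 = 197136; √197136 = 444.
q = (−230 + 444)/2 = 107, and p = q + 230 = 337.
Check: 107 · 337 = 36059.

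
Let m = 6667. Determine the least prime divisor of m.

59

6667 is odd.
Digit sum 25, not divisible by 3.
Ends in 7: not divisible by 5.
7: 6667 = 7·952 + 3
11: 6667 = 11·606 + 1
13: 6667 = 13·512 + 11
17: 6667 = 17·392 + 3
19: 6667 = 19·350 + 17
23: 6667 = 23·289 + 20
29: 6667 = 29·229 + 26
31: 6667 = 31·215 + 2
37: 6667 = 37·180 + 7
41: 6667 = 41·162 + 25
43: 6667 = 43·155 + 2
47: 6667 = 47·141 + 40
53: 6667 = 53·125 + 42
59: 6667 = 59·113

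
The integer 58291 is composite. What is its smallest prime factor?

58291 is odd.
Digit sum 25, not divisible by 3.
Ends in 1: not divisible by 5.
7: 58291 = 7·8327 + 2
11: 58291 = 11·5299 + 2
13: 58291 = 13·4483 + 12
17: 58291 = 17·3428 + 15
19: 58291 = 19·3067 + 18
23: 58291 = 23·2534 + 9
29: 58291 = 29·2010 + 1
31: 58291 = 31·1880 + 11
37: 58291 = 37·1575 + 16
41: 58291 = 41·1421 + 30
43: 58291 = 43·1355 + 26
47: 58291 = 47·1240 + 11
53: 58291 = 53·1099 + 44
59: 58291 = 59·987 + 58
61: 58291 = 61·955 + 36
67: 58291 = 67·870 + 1
71: 58291 = 71·821

71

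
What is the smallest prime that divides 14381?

14381 is odd.
Digit sum 17, not divisible by 3.
Ends in 1: not divisible by 5.
7: 14381 = 7·2054 + 3
11: 14381 = 11·1307 + 4
13: 14381 = 13·1106 + 3
17: 14381 = 17·845 + 16
19: 14381 = 19·756 + 17
23: 14381 = 23·625 + 6
29: 14381 = 29·495 + 26
31: 14381 = 31·463 + 28
37: 14381 = 37·388 + 25
41: 14381 = 41·350 + 31
43: 14381 = 43·334 + 19
47: 14381 = 47·305 + 46
53: 14381 = 53·271 + 18
59: 14381 = 59·243 + 44
61: 14381 = 61·235 + 46
67: 14381 = 67·214 + 43
71: 14381 = 71·202 + 39
73: 14381 = 73·197

73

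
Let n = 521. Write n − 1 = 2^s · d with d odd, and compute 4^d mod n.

520

521 − 1 = 520 = 2^3 · 65, so d = 65.
4^1 ≡ 4 (mod 521)
4^2 ≡ 4^2 = 16 ≡ 16 (mod 521)
4^4 ≡ 16^2 = 256 ≡ 256 (mod 521)
4^8 ≡ 256^2 = 65536 ≡ 411 (mod 521)
4^16 ≡ 411^2 = 168921 ≡ 117 (mod 521)
4^32 ≡ 117^2 = 13689 ≡ 143 (mod 521)
4^64 ≡ 143^2 = 20449 ≡ 130 (mod 521)
65 = 64 + 1 in binary powers of 2.
So 4^65 ≡ 130 · 4 ≡ 520 (mod 521).
Since 4^d ≡ 520 (mod 521), base 4 does not prove 521 composite.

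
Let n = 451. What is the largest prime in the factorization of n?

41

451 = 11 · 41
41 is prime.
So 451 = 11 · 41; the largest prime factor is 41.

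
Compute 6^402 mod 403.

311

6^1 ≡ 6 (mod 403)
6^2 ≡ 6^2 = 36 ≡ 36 (mod 403)
6^4 ≡ 36^2 = 1296 ≡ 87 (mod 403)
6^8 ≡ 87^2 = 7569 ≡ 315 (mod 403)
6^16 ≡ 315^2 = 99225 ≡ 87 (mod 403)
6^32 ≡ 87^2 = 7569 ≡ 315 (mod 403)
6^64 ≡ 315^2 = 99225 ≡ 87 (mod 403)
6^128 ≡ 87^2 = 7569 ≡ 315 (mod 403)
6^256 ≡ 315^2 = 99225 ≡ 87 (mod 403)
402 = 256 + 128 + 16 + 2 in binary powers of 2.
So 6^402 ≡ 87 · 315 · 87 · 36 ≡ 311 (mod 403).
Since 311 ≠ 1, base 6 is a Fermat witness: 403 is composite.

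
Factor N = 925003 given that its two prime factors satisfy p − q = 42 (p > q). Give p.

983

Since p = q + 42, we have 925003 = q(q + 42), so q² + 42q − 925003 = 0.
Discriminant: 42² + 4·925003 = 1764 + 3700012 = 3701776; √3701776 = 1924.
q = (−42 + 1924)/2 = 941, and p = q + 42 = 983.
Check: 941 · 983 = 925003.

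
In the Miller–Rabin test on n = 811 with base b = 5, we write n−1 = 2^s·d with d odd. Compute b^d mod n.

1

811 − 1 = 810 = 2^1 · 405, so d = 405.
5^1 ≡ 5 (mod 811)
5^2 ≡ 5^2 = 25 ≡ 25 (mod 811)
5^4 ≡ 25^2 = 625 ≡ 625 (mod 811)
5^8 ≡ 625^2 = 390625 ≡ 534 (mod 811)
5^16 ≡ 534^2 = 285156 ≡ 495 (mod 811)
5^32 ≡ 495^2 = 245025 ≡ 103 (mod 811)
5^64 ≡ 103^2 = 10609 ≡ 66 (mod 811)
5^128 ≡ 66^2 = 4356 ≡ 301 (mod 811)
5^256 ≡ 301^2 = 90601 ≡ 580 (mod 811)
405 = 256 + 128 + 16 + 4 + 1 in binary powers of 2.
So 5^405 ≡ 580 · 301 · 495 · 625 · 5 ≡ 1 (mod 811).
Since 5^d ≡ 1 (mod 811), base 5 does not prove 811 composite.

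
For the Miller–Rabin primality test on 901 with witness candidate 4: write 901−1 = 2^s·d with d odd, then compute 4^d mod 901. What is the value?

327

901 − 1 = 900 = 2^2 · 225, so d = 225.
4^1 ≡ 4 (mod 901)
4^2 ≡ 4^2 = 16 ≡ 16 (mod 901)
4^4 ≡ 16^2 = 256 ≡ 256 (mod 901)
4^8 ≡ 256^2 = 65536 ≡ 664 (mod 901)
4^16 ≡ 664^2 = 440896 ≡ 307 (mod 901)
4^32 ≡ 307^2 = 94249 ≡ 545 (mod 901)
4^64 ≡ 545^2 = 297025 ≡ 596 (mod 901)
4^128 ≡ 596^2 = 355216 ≡ 222 (mod 901)
225 = 128 + 64 + 32 + 1 in binary powers of 2.
So 4^225 ≡ 222 · 596 · 545 · 4 ≡ 327 (mod 901).
Squaring chain: 327 → 611; never reaches −1, so base 4 is a Miller–Rabin witness that 901 is composite.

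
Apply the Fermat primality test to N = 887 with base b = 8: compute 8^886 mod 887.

8^1 ≡ 8 (mod 887)
8^2 ≡ 8^2 = 64 ≡ 64 (mod 887)
8^4 ≡ 64^2 = 4096 ≡ 548 (mod 887)
8^8 ≡ 548^2 = 300304 ≡ 498 (mod 887)
8^16 ≡ 498^2 = 248004 ≡ 531 (mod 887)
8^32 ≡ 531^2 = 281961 ≡ 782 (mod 887)
8^64 ≡ 782^2 = 611524 ≡ 381 (mod 887)
8^128 ≡ 381^2 = 145161 ≡ 580 (mod 887)
8^256 ≡ 580^2 = 336400 ≡ 227 (mod 887)
8^512 ≡ 227^2 = 51529 ≡ 83 (mod 887)
886 = 512 + 256 + 64 + 32 + 16 + 4 + 2 in binary powers of 2.
So 8^886 ≡ 83 · 227 · 381 · 782 · 531 · 548 · 64 ≡ 1 (mod 887).
Since the result is 1, base 8 gives no evidence that 887 is composite.

1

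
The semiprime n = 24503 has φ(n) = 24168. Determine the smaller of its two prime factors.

φ(n) = (p−1)(q−1) = n − (p+q) + 1, so p + q = 24503 − 24168 + 1 = 336.
p and q are the roots of t² − 336t + 24503 = 0.
Discriminant: 336² − 4·24503 = 112896 − 98012 = 14884; √14884 = 122.
q = (336 − 122)/2 = 107, p = (336 + 122)/2 = 229.
Check: 107 · 229 = 24503.

107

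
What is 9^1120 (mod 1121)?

63

9^1 ≡ 9 (mod 1121)
9^2 ≡ 9^2 = 81 ≡ 81 (mod 1121)
9^4 ≡ 81^2 = 6561 ≡ 956 (mod 1121)
9^8 ≡ 956^2 = 913936 ≡ 321 (mod 1121)
9^16 ≡ 321^2 = 103041 ≡ 1030 (mod 1121)
9^32 ≡ 1030^2 = 1060900 ≡ 434 (mod 1121)
9^64 ≡ 434^2 = 188356 ≡ 28 (mod 1121)
9^128 ≡ 28^2 = 784 ≡ 784 (mod 1121)
9^256 ≡ 784^2 = 614656 ≡ 348 (mod 1121)
9^512 ≡ 348^2 = 121104 ≡ 36 (mod 1121)
9^1024 ≡ 36^2 = 1296 ≡ 175 (mod 1121)
1120 = 1024 + 64 + 32 in binary powers of 2.
So 9^1120 ≡ 175 · 28 · 434 ≡ 63 (mod 1121).
Since 63 ≠ 1, base 9 is a Fermat witness: 1121 is composite.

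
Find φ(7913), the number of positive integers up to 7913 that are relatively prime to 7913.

Factor: 7913 = 41 · 193.
φ(7913) = (41−1) · (193−1) = 40 · 192 = 7680.

7680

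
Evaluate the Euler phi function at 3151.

2992

Factor: 3151 = 23 · 137.
φ(3151) = (23−1) · (137−1) = 22 · 136 = 2992.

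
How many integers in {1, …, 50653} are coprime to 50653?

Factor: 50653 = 37^3.
φ(50653) = 37^2·(37−1) = 49284.

49284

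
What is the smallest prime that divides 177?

177 is odd.
Digit sum 15, divisible by 3.

3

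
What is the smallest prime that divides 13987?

13987 is odd.
Digit sum 28, not divisible by 3.
Ends in 7: not divisible by 5.
7: 13987 = 7·1998 + 1
11: 13987 = 11·1271 + 6
13: 13987 = 13·1075 + 12
17: 13987 = 17·822 + 13
19: 13987 = 19·736 + 3
23: 13987 = 23·608 + 3
29: 13987 = 29·482 + 9
31: 13987 = 31·451 + 6
37: 13987 = 37·378 + 1
41: 13987 = 41·341 + 6
43: 13987 = 43·325 + 12
47: 13987 = 47·297 + 28
53: 13987 = 53·263 + 48
59: 13987 = 59·237 + 4
61: 13987 = 61·229 + 18
67: 13987 = 67·208 + 51
71: 13987 = 71·197

71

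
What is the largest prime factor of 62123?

62123 = 23 · 2701
2701 = 37 · 73
73 is prime.
So 62123 = 23 · 37 · 73; the largest prime factor is 73.

73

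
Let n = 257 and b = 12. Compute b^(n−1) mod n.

1

12^1 ≡ 12 (mod 257)
12^2 ≡ 12^2 = 144 ≡ 144 (mod 257)
12^4 ≡ 144^2 = 20736 ≡ 176 (mod 257)
12^8 ≡ 176^2 = 30976 ≡ 136 (mod 257)
12^16 ≡ 136^2 = 18496 ≡ 249 (mod 257)
12^32 ≡ 249^2 = 62001 ≡ 64 (mod 257)
12^64 ≡ 64^2 = 4096 ≡ 241 (mod 257)
12^128 ≡ 241^2 = 58081 ≡ 256 (mod 257)
12^256 ≡ 256^2 = 65536 ≡ 1 (mod 257)
256 = 256 in binary powers of 2.
So 12^256 ≡ 1 ≡ 1 (mod 257).
Since the result is 1, base 12 gives no evidence that 257 is composite.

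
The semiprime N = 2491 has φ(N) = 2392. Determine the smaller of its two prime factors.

φ(n) = (p−1)(q−1) = n − (p+q) + 1, so p + q = 2491 − 2392 + 1 = 100.
p and q are the roots of t² − 100t + 2491 = 0.
Discriminant: 100² − 4·2491 = 10000 − 9964 = 36; √36 = 6.
q = (100 − 6)/2 = 47, p = (100 + 6)/2 = 53.
Check: 47 · 53 = 2491.

47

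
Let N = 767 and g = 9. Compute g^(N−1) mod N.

9^1 ≡ 9 (mod 767)
9^2 ≡ 9^2 = 81 ≡ 81 (mod 767)
9^4 ≡ 81^2 = 6561 ≡ 425 (mod 767)
9^8 ≡ 425^2 = 180625 ≡ 380 (mod 767)
9^16 ≡ 380^2 = 144400 ≡ 204 (mod 767)
9^32 ≡ 204^2 = 41616 ≡ 198 (mod 767)
9^64 ≡ 198^2 = 39204 ≡ 87 (mod 767)
9^128 ≡ 87^2 = 7569 ≡ 666 (mod 767)
9^256 ≡ 666^2 = 443556 ≡ 230 (mod 767)
9^512 ≡ 230^2 = 52900 ≡ 744 (mod 767)
766 = 512 + 128 + 64 + 32 + 16 + 8 + 4 + 2 in binary powers of 2.
So 9^766 ≡ 744 · 666 · 87 · 198 · 204 · 380 · 425 · 81 ≡ 607 (mod 767).
Since 607 ≠ 1, base 9 is a Fermat witness: 767 is composite.

607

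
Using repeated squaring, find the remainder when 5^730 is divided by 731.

5^1 ≡ 5 (mod 731)
5^2 ≡ 5^2 = 25 ≡ 25 (mod 731)
5^4 ≡ 25^2 = 625 ≡ 625 (mod 731)
5^8 ≡ 625^2 = 390625 ≡ 271 (mod 731)
5^16 ≡ 271^2 = 73441 ≡ 341 (mod 731)
5^32 ≡ 341^2 = 116281 ≡ 52 (mod 731)
5^64 ≡ 52^2 = 2704 ≡ 511 (mod 731)
5^128 ≡ 511^2 = 261121 ≡ 154 (mod 731)
5^256 ≡ 154^2 = 23716 ≡ 324 (mod 731)
5^512 ≡ 324^2 = 104976 ≡ 443 (mod 731)
730 = 512 + 128 + 64 + 16 + 8 + 2 in binary powers of 2.
So 5^730 ≡ 443 · 154 · 511 · 341 · 271 · 25 ≡ 298 (mod 731).
Since 298 ≠ 1, base 5 is a Fermat witness: 731 is composite.

298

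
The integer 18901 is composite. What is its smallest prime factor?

18901 is odd.
Digit sum 19, not divisible by 3.
Ends in 1: not divisible by 5.
7: 18901 = 7·2700 + 1
11: 18901 = 11·1718 + 3
13: 18901 = 13·1453 + 12
17: 18901 = 17·1111 + 14
19: 18901 = 19·994 + 15
23: 18901 = 23·821 + 18
29: 18901 = 29·651 + 22
31: 18901 = 31·609 + 22
37: 18901 = 37·510 + 31
41: 18901 = 41·461

41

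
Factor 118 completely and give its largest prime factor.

59

118 = 2 · 59
59 is prime.
So 118 = 2 · 59; the largest prime factor is 59.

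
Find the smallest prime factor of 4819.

61

4819 is odd.
Digit sum 22, not divisible by 3.
Ends in 9: not divisible by 5.
7: 4819 = 7·688 + 3
11: 4819 = 11·438 + 1
13: 4819 = 13·370 + 9
17: 4819 = 17·283 + 8
19: 4819 = 19·253 + 12
23: 4819 = 23·209 + 12
29: 4819 = 29·166 + 5
31: 4819 = 31·155 + 14
37: 4819 = 37·130 + 9
41: 4819 = 41·117 + 22
43: 4819 = 43·112 + 3
47: 4819 = 47·102 + 25
53: 4819 = 53·90 + 49
59: 4819 = 59·81 + 40
61: 4819 = 61·79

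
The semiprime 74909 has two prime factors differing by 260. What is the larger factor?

433

Since p = q + 260, we have 74909 = q(q + 260), so q² + 260q − 74909 = 0.
Discriminant: 260² + 4·74909 = 67600 + 299636 = 367236; √367236 = 606.
q = (−260 + 606)/2 = 173, and p = q + 260 = 433.
Check: 173 · 433 = 74909.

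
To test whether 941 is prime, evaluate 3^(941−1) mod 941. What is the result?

1

3^1 ≡ 3 (mod 941)
3^2 ≡ 3^2 = 9 ≡ 9 (mod 941)
3^4 ≡ 9^2 = 81 ≡ 81 (mod 941)
3^8 ≡ 81^2 = 6561 ≡ 915 (mod 941)
3^16 ≡ 915^2 = 837225 ≡ 676 (mod 941)
3^32 ≡ 676^2 = 456976 ≡ 591 (mod 941)
3^64 ≡ 591^2 = 349281 ≡ 170 (mod 941)
3^128 ≡ 170^2 = 28900 ≡ 670 (mod 941)
3^256 ≡ 670^2 = 448900 ≡ 43 (mod 941)
3^512 ≡ 43^2 = 1849 ≡ 908 (mod 941)
940 = 512 + 256 + 128 + 32 + 8 + 4 in binary powers of 2.
So 3^940 ≡ 908 · 43 · 670 · 591 · 915 · 81 ≡ 1 (mod 941).
Since the result is 1, base 3 gives no evidence that 941 is composite.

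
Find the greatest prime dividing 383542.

73

383542 = 2 · 191771
191771 = 37 · 5183
5183 = 71 · 73
73 is prime.
So 383542 = 2 · 37 · 71 · 73; the largest prime factor is 73.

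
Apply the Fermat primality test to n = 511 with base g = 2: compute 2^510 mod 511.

64

2^1 ≡ 2 (mod 511)
2^2 ≡ 2^2 = 4 ≡ 4 (mod 511)
2^4 ≡ 4^2 = 16 ≡ 16 (mod 511)
2^8 ≡ 16^2 = 256 ≡ 256 (mod 511)
2^16 ≡ 256^2 = 65536 ≡ 128 (mod 511)
2^32 ≡ 128^2 = 16384 ≡ 32 (mod 511)
2^64 ≡ 32^2 = 1024 ≡ 2 (mod 511)
2^128 ≡ 2^2 = 4 ≡ 4 (mod 511)
2^256 ≡ 4^2 = 16 ≡ 16 (mod 511)
510 = 256 + 128 + 64 + 32 + 16 + 8 + 4 + 2 in binary powers of 2.
So 2^510 ≡ 16 · 4 · 2 · 32 · 128 · 256 · 16 · 4 ≡ 64 (mod 511).
Since 64 ≠ 1, base 2 is a Fermat witness: 511 is composite.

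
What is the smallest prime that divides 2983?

19

2983 is odd.
Digit sum 22, not divisible by 3.
Ends in 3: not divisible by 5.
7: 2983 = 7·426 + 1
11: 2983 = 11·271 + 2
13: 2983 = 13·229 + 6
17: 2983 = 17·175 + 8
19: 2983 = 19·157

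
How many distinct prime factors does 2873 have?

2873 = 13^2 · 17
2873 = 13^2 · 17, which has 2 distinct prime factors.

2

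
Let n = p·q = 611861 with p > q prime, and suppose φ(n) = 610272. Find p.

937

φ(n) = (p−1)(q−1) = n − (p+q) + 1, so p + q = 611861 − 610272 + 1 = 1590.
p and q are the roots of t² − 1590t + 611861 = 0.
Discriminant: 1590² − 4·611861 = 2528100 − 2447444 = 80656; √80656 = 284.
q = (1590 − 284)/2 = 653, p = (1590 + 284)/2 = 937.
Check: 653 · 937 = 611861.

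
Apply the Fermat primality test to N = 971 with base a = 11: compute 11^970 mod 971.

11^1 ≡ 11 (mod 971)
11^2 ≡ 11^2 = 121 ≡ 121 (mod 971)
11^4 ≡ 121^2 = 14641 ≡ 76 (mod 971)
11^8 ≡ 76^2 = 5776 ≡ 921 (mod 971)
11^16 ≡ 921^2 = 848241 ≡ 558 (mod 971)
11^32 ≡ 558^2 = 311364 ≡ 644 (mod 971)
11^64 ≡ 644^2 = 414736 ≡ 119 (mod 971)
11^128 ≡ 119^2 = 14161 ≡ 567 (mod 971)
11^256 ≡ 567^2 = 321489 ≡ 88 (mod 971)
11^512 ≡ 88^2 = 7744 ≡ 947 (mod 971)
970 = 512 + 256 + 128 + 64 + 8 + 2 in binary powers of 2.
So 11^970 ≡ 947 · 88 · 567 · 119 · 921 · 121 ≡ 1 (mod 971).
Since the result is 1, base 11 gives no evidence that 971 is composite.

1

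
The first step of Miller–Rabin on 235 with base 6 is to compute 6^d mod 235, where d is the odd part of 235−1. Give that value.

235 − 1 = 234 = 2^1 · 117, so d = 117.
6^1 ≡ 6 (mod 235)
6^2 ≡ 6^2 = 36 ≡ 36 (mod 235)
6^4 ≡ 36^2 = 1296 ≡ 121 (mod 235)
6^8 ≡ 121^2 = 14641 ≡ 71 (mod 235)
6^16 ≡ 71^2 = 5041 ≡ 106 (mod 235)
6^32 ≡ 106^2 = 11236 ≡ 191 (mod 235)
6^64 ≡ 191^2 = 36481 ≡ 56 (mod 235)
117 = 64 + 32 + 16 + 4 + 1 in binary powers of 2.
So 6^117 ≡ 56 · 191 · 106 · 121 · 6 ≡ 36 (mod 235).
Squaring chain: 36; never reaches −1, so base 6 is a Miller–Rabin witness that 235 is composite.

36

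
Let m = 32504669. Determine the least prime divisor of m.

32504669 is odd.
Digit sum 35, not divisible by 3.
Ends in 9: not divisible by 5.
7: 32504669 = 7·4643524 + 1
11: 32504669 = 11·2954969 + 10
13: 32504669 = 13·2500359 + 2
17: 32504669 = 17·1912039 + 6
19: 32504669 = 19·1710772 + 1
23: 32504669 = 23·1413246 + 11
29: 32504669 = 29·1120850 + 19
31: 32504669 = 31·1048537 + 22
37: 32504669 = 37·878504 + 21
41: 32504669 = 41·792796 + 33
43: 32504669 = 43·755922 + 23
47: 32504669 = 47·691588 + 33
53: 32504669 = 53·613295 + 34
59: 32504669 = 59·550926 + 35
61: 32504669 = 61·532863 + 26
67: 32504669 = 67·485144 + 21
71: 32504669 = 71·457812 + 17
73: 32504669 = 73·445269 + 32
79: 32504669 = 79·411451 + 40
83: 32504669 = 83·391622 + 43
89: 32504669 = 89·365221

89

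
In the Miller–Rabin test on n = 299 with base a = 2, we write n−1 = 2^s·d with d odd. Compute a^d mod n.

110

299 − 1 = 298 = 2^1 · 149, so d = 149.
2^1 ≡ 2 (mod 299)
2^2 ≡ 2^2 = 4 ≡ 4 (mod 299)
2^4 ≡ 4^2 = 16 ≡ 16 (mod 299)
2^8 ≡ 16^2 = 256 ≡ 256 (mod 299)
2^16 ≡ 256^2 = 65536 ≡ 55 (mod 299)
2^32 ≡ 55^2 = 3025 ≡ 35 (mod 299)
2^64 ≡ 35^2 = 1225 ≡ 29 (mod 299)
2^128 ≡ 29^2 = 841 ≡ 243 (mod 299)
149 = 128 + 16 + 4 + 1 in binary powers of 2.
So 2^149 ≡ 243 · 55 · 16 · 2 ≡ 110 (mod 299).
Squaring chain: 110; never reaches −1, so base 2 is a Miller–Rabin witness that 299 is composite.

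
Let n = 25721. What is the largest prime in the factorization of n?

89

25721 = 17 · 1513
1513 = 17 · 89
89 is prime.
So 25721 = 17^2 · 89; the largest prime factor is 89.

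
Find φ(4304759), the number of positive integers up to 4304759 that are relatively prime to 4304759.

Factor: 4304759 = 149 · 167 · 173.
φ(4304759) = (149−1) · (167−1) · (173−1) = 148 · 166 · 172 = 4225696.

4225696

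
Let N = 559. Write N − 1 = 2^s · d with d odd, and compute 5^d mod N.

242

559 − 1 = 558 = 2^1 · 279, so d = 279.
5^1 ≡ 5 (mod 559)
5^2 ≡ 5^2 = 25 ≡ 25 (mod 559)
5^4 ≡ 25^2 = 625 ≡ 66 (mod 559)
5^8 ≡ 66^2 = 4356 ≡ 443 (mod 559)
5^16 ≡ 443^2 = 196249 ≡ 40 (mod 559)
5^32 ≡ 40^2 = 1600 ≡ 482 (mod 559)
5^64 ≡ 482^2 = 232324 ≡ 339 (mod 559)
5^128 ≡ 339^2 = 114921 ≡ 326 (mod 559)
5^256 ≡ 326^2 = 106276 ≡ 66 (mod 559)
279 = 256 + 16 + 4 + 2 + 1 in binary powers of 2.
So 5^279 ≡ 66 · 40 · 66 · 25 · 5 ≡ 242 (mod 559).
Squaring chain: 242; never reaches −1, so base 5 is a Miller–Rabin witness that 559 is composite.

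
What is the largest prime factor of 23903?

53

23903 = 11 · 2173
2173 = 41 · 53
53 is prime.
So 23903 = 11 · 41 · 53; the largest prime factor is 53.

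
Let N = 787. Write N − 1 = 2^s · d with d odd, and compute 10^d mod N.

1

787 − 1 = 786 = 2^1 · 393, so d = 393.
10^1 ≡ 10 (mod 787)
10^2 ≡ 10^2 = 100 ≡ 100 (mod 787)
10^4 ≡ 100^2 = 10000 ≡ 556 (mod 787)
10^8 ≡ 556^2 = 309136 ≡ 632 (mod 787)
10^16 ≡ 632^2 = 399424 ≡ 415 (mod 787)
10^32 ≡ 415^2 = 172225 ≡ 659 (mod 787)
10^64 ≡ 659^2 = 434281 ≡ 644 (mod 787)
10^128 ≡ 644^2 = 414736 ≡ 774 (mod 787)
10^256 ≡ 774^2 = 599076 ≡ 169 (mod 787)
393 = 256 + 128 + 8 + 1 in binary powers of 2.
So 10^393 ≡ 169 · 774 · 632 · 10 ≡ 1 (mod 787).
Since 10^d ≡ 1 (mod 787), base 10 does not prove 787 composite.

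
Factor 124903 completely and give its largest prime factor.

73

124903 = 29 · 4307
4307 = 59 · 73
73 is prime.
So 124903 = 29 · 59 · 73; the largest prime factor is 73.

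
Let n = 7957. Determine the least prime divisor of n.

7957 is odd.
Digit sum 28, not divisible by 3.
Ends in 7: not divisible by 5.
7: 7957 = 7·1136 + 5
11: 7957 = 11·723 + 4
13: 7957 = 13·612 + 1
17: 7957 = 17·468 + 1
19: 7957 = 19·418 + 15
23: 7957 = 23·345 + 22
29: 7957 = 29·274 + 11
31: 7957 = 31·256 + 21
37: 7957 = 37·215 + 2
41: 7957 = 41·194 + 3
43: 7957 = 43·185 + 2
47: 7957 = 47·169 + 14
53: 7957 = 53·150 + 7
59: 7957 = 59·134 + 51
61: 7957 = 61·130 + 27
67: 7957 = 67·118 + 51
71: 7957 = 71·112 + 5
73: 7957 = 73·109

73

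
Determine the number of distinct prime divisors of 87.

87 = 3 · 29
87 = 3 · 29, which has 2 distinct prime factors.

2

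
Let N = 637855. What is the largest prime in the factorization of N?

83

637855 = 5 · 127571
127571 = 29 · 4399
4399 = 53 · 83
83 is prime.
So 637855 = 5 · 29 · 53 · 83; the largest prime factor is 83.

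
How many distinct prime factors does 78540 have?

78540 = 2^2 · 19635
19635 = 3 · 6545
6545 = 5 · 1309
1309 = 7 · 187
187 = 11 · 17
78540 = 2^2 · 3 · 5 · 7 · 11 · 17, which has 6 distinct prime factors.

6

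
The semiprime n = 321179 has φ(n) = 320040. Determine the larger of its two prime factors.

φ(n) = (p−1)(q−1) = n − (p+q) + 1, so p + q = 321179 − 320040 + 1 = 1140.
p and q are the roots of t² − 1140t + 321179 = 0.
Discriminant: 1140² − 4·321179 = 1299600 − 1284716 = 14884; √14884 = 122.
q = (1140 − 122)/2 = 509, p = (1140 + 122)/2 = 631.
Check: 509 · 631 = 321179.

631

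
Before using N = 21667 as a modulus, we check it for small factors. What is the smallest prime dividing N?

47

21667 is odd.
Digit sum 22, not divisible by 3.
Ends in 7: not divisible by 5.
7: 21667 = 7·3095 + 2
11: 21667 = 11·1969 + 8
13: 21667 = 13·1666 + 9
17: 21667 = 17·1274 + 9
19: 21667 = 19·1140 + 7
23: 21667 = 23·942 + 1
29: 21667 = 29·747 + 4
31: 21667 = 31·698 + 29
37: 21667 = 37·585 + 22
41: 21667 = 41·528 + 19
43: 21667 = 43·503 + 38
47: 21667 = 47·461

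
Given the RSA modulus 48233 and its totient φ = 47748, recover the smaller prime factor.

139

φ(n) = (p−1)(q−1) = n − (p+q) + 1, so p + q = 48233 − 47748 + 1 = 486.
p and q are the roots of t² − 486t + 48233 = 0.
Discriminant: 486² − 4·48233 = 236196 − 192932 = 43264; √43264 = 208.
q = (486 − 208)/2 = 139, p = (486 + 208)/2 = 347.
Check: 139 · 347 = 48233.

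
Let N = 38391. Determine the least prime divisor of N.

3

38391 is odd.
Digit sum 24, divisible by 3.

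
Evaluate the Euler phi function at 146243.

Factor: 146243 = 19 · 43 · 179.
φ(146243) = (19−1) · (43−1) · (179−1) = 18 · 42 · 178 = 134568.

134568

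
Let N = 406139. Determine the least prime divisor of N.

53

406139 is odd.
Digit sum 23, not divisible by 3.
Ends in 9: not divisible by 5.
7: 406139 = 7·58019 + 6
11: 406139 = 11·36921 + 8
13: 406139 = 13·31241 + 6
17: 406139 = 17·23890 + 9
19: 406139 = 19·21375 + 14
23: 406139 = 23·17658 + 5
29: 406139 = 29·14004 + 23
31: 406139 = 31·13101 + 8
37: 406139 = 37·10976 + 27
41: 406139 = 41·9905 + 34
43: 406139 = 43·9445 + 4
47: 406139 = 47·8641 + 12
53: 406139 = 53·7663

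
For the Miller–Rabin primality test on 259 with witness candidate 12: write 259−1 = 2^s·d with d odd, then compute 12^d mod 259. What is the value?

174

259 − 1 = 258 = 2^1 · 129, so d = 129.
12^1 ≡ 12 (mod 259)
12^2 ≡ 12^2 = 144 ≡ 144 (mod 259)
12^4 ≡ 144^2 = 20736 ≡ 16 (mod 259)
12^8 ≡ 16^2 = 256 ≡ 256 (mod 259)
12^16 ≡ 256^2 = 65536 ≡ 9 (mod 259)
12^32 ≡ 9^2 = 81 ≡ 81 (mod 259)
12^64 ≡ 81^2 = 6561 ≡ 86 (mod 259)
12^128 ≡ 86^2 = 7396 ≡ 144 (mod 259)
129 = 128 + 1 in binary powers of 2.
So 12^129 ≡ 144 · 12 ≡ 174 (mod 259).
Squaring chain: 174; never reaches −1, so base 12 is a Miller–Rabin witness that 259 is composite.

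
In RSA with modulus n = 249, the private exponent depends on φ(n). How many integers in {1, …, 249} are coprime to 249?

Factor: 249 = 3 · 83.
φ(249) = (3−1) · (83−1) = 2 · 82 = 164.

164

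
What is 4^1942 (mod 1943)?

4^1 ≡ 4 (mod 1943)
4^2 ≡ 4^2 = 16 ≡ 16 (mod 1943)
4^4 ≡ 16^2 = 256 ≡ 256 (mod 1943)
4^8 ≡ 256^2 = 65536 ≡ 1417 (mod 1943)
4^16 ≡ 1417^2 = 2007889 ≡ 770 (mod 1943)
4^32 ≡ 770^2 = 592900 ≡ 285 (mod 1943)
4^64 ≡ 285^2 = 81225 ≡ 1562 (mod 1943)
4^128 ≡ 1562^2 = 2439844 ≡ 1379 (mod 1943)
4^256 ≡ 1379^2 = 1901641 ≡ 1387 (mod 1943)
4^512 ≡ 1387^2 = 1923769 ≡ 199 (mod 1943)
4^1024 ≡ 199^2 = 39601 ≡ 741 (mod 1943)
1942 = 1024 + 512 + 256 + 128 + 16 + 4 + 2 in binary powers of 2.
So 4^1942 ≡ 741 · 199 · 1387 · 1379 · 770 · 256 · 16 ≡ 864 (mod 1943).
Since 864 ≠ 1, base 4 is a Fermat witness: 1943 is composite.

864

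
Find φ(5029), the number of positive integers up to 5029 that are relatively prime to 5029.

4876

Factor: 5029 = 47 · 107.
φ(5029) = (47−1) · (107−1) = 46 · 106 = 4876.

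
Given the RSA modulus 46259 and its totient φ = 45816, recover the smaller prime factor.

φ(n) = (p−1)(q−1) = n − (p+q) + 1, so p + q = 46259 − 45816 + 1 = 444.
p and q are the roots of t² − 444t + 46259 = 0.
Discriminant: 444² − 4·46259 = 197136 − 185036 = 12100; √12100 = 110.
q = (444 − 110)/2 = 167, p = (444 + 110)/2 = 277.
Check: 167 · 277 = 46259.

167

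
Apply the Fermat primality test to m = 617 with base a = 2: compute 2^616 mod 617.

2^1 ≡ 2 (mod 617)
2^2 ≡ 2^2 = 4 ≡ 4 (mod 617)
2^4 ≡ 4^2 = 16 ≡ 16 (mod 617)
2^8 ≡ 16^2 = 256 ≡ 256 (mod 617)
2^16 ≡ 256^2 = 65536 ≡ 134 (mod 617)
2^32 ≡ 134^2 = 17956 ≡ 63 (mod 617)
2^64 ≡ 63^2 = 3969 ≡ 267 (mod 617)
2^128 ≡ 267^2 = 71289 ≡ 334 (mod 617)
2^256 ≡ 334^2 = 111556 ≡ 496 (mod 617)
2^512 ≡ 496^2 = 246016 ≡ 450 (mod 617)
616 = 512 + 64 + 32 + 8 in binary powers of 2.
So 2^616 ≡ 450 · 267 · 63 · 256 ≡ 1 (mod 617).
Since the result is 1, base 2 gives no evidence that 617 is composite.

1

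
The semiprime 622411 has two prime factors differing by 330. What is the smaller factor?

Since p = q + 330, we have 622411 = q(q + 330), so q² + 330q − 622411 = 0.
Discriminant: 330² + 4·622411 = 108900 + 2489644 = 2598544; √2598544 = 1612.
q = (−330 + 1612)/2 = 641, and p = q + 330 = 971.
Check: 641 · 971 = 622411.

641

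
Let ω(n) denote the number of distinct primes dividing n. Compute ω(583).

2

583 = 11 · 53
583 = 11 · 53, which has 2 distinct prime factors.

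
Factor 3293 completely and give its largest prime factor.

89

3293 = 37 · 89
89 is prime.
So 3293 = 37 · 89; the largest prime factor is 89.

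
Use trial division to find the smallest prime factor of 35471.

79

35471 is odd.
Digit sum 20, not divisible by 3.
Ends in 1: not divisible by 5.
7: 35471 = 7·5067 + 2
11: 35471 = 11·3224 + 7
13: 35471 = 13·2728 + 7
17: 35471 = 17·2086 + 9
19: 35471 = 19·1866 + 17
23: 35471 = 23·1542 + 5
29: 35471 = 29·1223 + 4
31: 35471 = 31·1144 + 7
37: 35471 = 37·958 + 25
41: 35471 = 41·865 + 6
43: 35471 = 43·824 + 39
47: 35471 = 47·754 + 33
53: 35471 = 53·669 + 14
59: 35471 = 59·601 + 12
61: 35471 = 61·581 + 30
67: 35471 = 67·529 + 28
71: 35471 = 71·499 + 42
73: 35471 = 73·485 + 66
79: 35471 = 79·449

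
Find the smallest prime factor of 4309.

31

4309 is odd.
Digit sum 16, not divisible by 3.
Ends in 9: not divisible by 5.
7: 4309 = 7·615 + 4
11: 4309 = 11·391 + 8
13: 4309 = 13·331 + 6
17: 4309 = 17·253 + 8
19: 4309 = 19·226 + 15
23: 4309 = 23·187 + 8
29: 4309 = 29·148 + 17
31: 4309 = 31·139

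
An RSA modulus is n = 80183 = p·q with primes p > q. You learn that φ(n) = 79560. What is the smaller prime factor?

181

φ(n) = (p−1)(q−1) = n − (p+q) + 1, so p + q = 80183 − 79560 + 1 = 624.
p and q are the roots of t² − 624t + 80183 = 0.
Discriminant: 624² − 4·80183 = 389376 − 320732 = 68644; √68644 = 262.
q = (624 − 262)/2 = 181, p = (624 + 262)/2 = 443.
Check: 181 · 443 = 80183.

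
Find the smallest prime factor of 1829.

1829 is odd.
Digit sum 20, not divisible by 3.
Ends in 9: not divisible by 5.
7: 1829 = 7·261 + 2
11: 1829 = 11·166 + 3
13: 1829 = 13·140 + 9
17: 1829 = 17·107 + 10
19: 1829 = 19·96 + 5
23: 1829 = 23·79 + 12
29: 1829 = 29·63 + 2
31: 1829 = 31·59

31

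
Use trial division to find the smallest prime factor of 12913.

12913 is odd.
Digit sum 16, not divisible by 3.
Ends in 3: not divisible by 5.
7: 12913 = 7·1844 + 5
11: 12913 = 11·1173 + 10
13: 12913 = 13·993 + 4
17: 12913 = 17·759 + 10
19: 12913 = 19·679 + 12
23: 12913 = 23·561 + 10
29: 12913 = 29·445 + 8
31: 12913 = 31·416 + 17
37: 12913 = 37·349

37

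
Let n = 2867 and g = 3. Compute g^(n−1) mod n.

1095

3^1 ≡ 3 (mod 2867)
3^2 ≡ 3^2 = 9 ≡ 9 (mod 2867)
3^4 ≡ 9^2 = 81 ≡ 81 (mod 2867)
3^8 ≡ 81^2 = 6561 ≡ 827 (mod 2867)
3^16 ≡ 827^2 = 683929 ≡ 1583 (mod 2867)
3^32 ≡ 1583^2 = 2505889 ≡ 131 (mod 2867)
3^64 ≡ 131^2 = 17161 ≡ 2826 (mod 2867)
3^128 ≡ 2826^2 = 7986276 ≡ 1681 (mod 2867)
3^256 ≡ 1681^2 = 2825761 ≡ 1766 (mod 2867)
3^512 ≡ 1766^2 = 3118756 ≡ 2327 (mod 2867)
3^1024 ≡ 2327^2 = 5414929 ≡ 2033 (mod 2867)
3^2048 ≡ 2033^2 = 4133089 ≡ 1742 (mod 2867)
2866 = 2048 + 512 + 256 + 32 + 16 + 2 in binary powers of 2.
So 3^2866 ≡ 1742 · 2327 · 1766 · 131 · 1583 · 9 ≡ 1095 (mod 2867).
Since 1095 ≠ 1, base 3 is a Fermat witness: 2867 is composite.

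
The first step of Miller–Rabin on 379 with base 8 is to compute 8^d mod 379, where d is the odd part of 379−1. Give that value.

379 − 1 = 378 = 2^1 · 189, so d = 189.
8^1 ≡ 8 (mod 379)
8^2 ≡ 8^2 = 64 ≡ 64 (mod 379)
8^4 ≡ 64^2 = 4096 ≡ 306 (mod 379)
8^8 ≡ 306^2 = 93636 ≡ 23 (mod 379)
8^16 ≡ 23^2 = 529 ≡ 150 (mod 379)
8^32 ≡ 150^2 = 22500 ≡ 139 (mod 379)
8^64 ≡ 139^2 = 19321 ≡ 371 (mod 379)
8^128 ≡ 371^2 = 137641 ≡ 64 (mod 379)
189 = 128 + 32 + 16 + 8 + 4 + 1 in binary powers of 2.
So 8^189 ≡ 64 · 139 · 150 · 23 · 306 · 8 ≡ 378 (mod 379).
Since 8^d ≡ 378 (mod 379), base 8 does not prove 379 composite.

378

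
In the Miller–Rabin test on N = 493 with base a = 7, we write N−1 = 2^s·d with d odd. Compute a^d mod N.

371

493 − 1 = 492 = 2^2 · 123, so d = 123.
7^1 ≡ 7 (mod 493)
7^2 ≡ 7^2 = 49 ≡ 49 (mod 493)
7^4 ≡ 49^2 = 2401 ≡ 429 (mod 493)
7^8 ≡ 429^2 = 184041 ≡ 152 (mod 493)
7^16 ≡ 152^2 = 23104 ≡ 426 (mod 493)
7^32 ≡ 426^2 = 181476 ≡ 52 (mod 493)
7^64 ≡ 52^2 = 2704 ≡ 239 (mod 493)
123 = 64 + 32 + 16 + 8 + 2 + 1 in binary powers of 2.
So 7^123 ≡ 239 · 52 · 426 · 152 · 49 · 7 ≡ 371 (mod 493).
Squaring chain: 371 → 94; never reaches −1, so base 7 is a Miller–Rabin witness that 493 is composite.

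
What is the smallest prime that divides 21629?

43

21629 is odd.
Digit sum 20, not divisible by 3.
Ends in 9: not divisible by 5.
7: 21629 = 7·3089 + 6
11: 21629 = 11·1966 + 3
13: 21629 = 13·1663 + 10
17: 21629 = 17·1272 + 5
19: 21629 = 19·1138 + 7
23: 21629 = 23·940 + 9
29: 21629 = 29·745 + 24
31: 21629 = 31·697 + 22
37: 21629 = 37·584 + 21
41: 21629 = 41·527 + 22
43: 21629 = 43·503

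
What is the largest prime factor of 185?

185 = 5 · 37
37 is prime.
So 185 = 5 · 37; the largest prime factor is 37.

37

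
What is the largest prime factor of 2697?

31

2697 = 3 · 899
899 = 29 · 31
31 is prime.
So 2697 = 3 · 29 · 31; the largest prime factor is 31.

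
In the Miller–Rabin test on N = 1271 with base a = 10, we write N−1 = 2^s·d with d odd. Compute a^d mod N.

862

1271 − 1 = 1270 = 2^1 · 635, so d = 635.
10^1 ≡ 10 (mod 1271)
10^2 ≡ 10^2 = 100 ≡ 100 (mod 1271)
10^4 ≡ 100^2 = 10000 ≡ 1103 (mod 1271)
10^8 ≡ 1103^2 = 1216609 ≡ 262 (mod 1271)
10^16 ≡ 262^2 = 68644 ≡ 10 (mod 1271)
10^32 ≡ 10^2 = 100 ≡ 100 (mod 1271)
10^64 ≡ 100^2 = 10000 ≡ 1103 (mod 1271)
10^128 ≡ 1103^2 = 1216609 ≡ 262 (mod 1271)
10^256 ≡ 262^2 = 68644 ≡ 10 (mod 1271)
10^512 ≡ 10^2 = 100 ≡ 100 (mod 1271)
635 = 512 + 64 + 32 + 16 + 8 + 2 + 1 in binary powers of 2.
So 10^635 ≡ 100 · 1103 · 100 · 10 · 262 · 100 · 10 ≡ 862 (mod 1271).
Squaring chain: 862; never reaches −1, so base 10 is a Miller–Rabin witness that 1271 is composite.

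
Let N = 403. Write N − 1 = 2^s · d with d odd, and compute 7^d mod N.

190

403 − 1 = 402 = 2^1 · 201, so d = 201.
7^1 ≡ 7 (mod 403)
7^2 ≡ 7^2 = 49 ≡ 49 (mod 403)
7^4 ≡ 49^2 = 2401 ≡ 386 (mod 403)
7^8 ≡ 386^2 = 148996 ≡ 289 (mod 403)
7^16 ≡ 289^2 = 83521 ≡ 100 (mod 403)
7^32 ≡ 100^2 = 10000 ≡ 328 (mod 403)
7^64 ≡ 328^2 = 107584 ≡ 386 (mod 403)
7^128 ≡ 386^2 = 148996 ≡ 289 (mod 403)
201 = 128 + 64 + 8 + 1 in binary powers of 2.
So 7^201 ≡ 289 · 386 · 289 · 7 ≡ 190 (mod 403).
Squaring chain: 190; never reaches −1, so base 7 is a Miller–Rabin witness that 403 is composite.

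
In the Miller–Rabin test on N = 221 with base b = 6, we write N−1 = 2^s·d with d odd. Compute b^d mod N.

221 − 1 = 220 = 2^2 · 55, so d = 55.
6^1 ≡ 6 (mod 221)
6^2 ≡ 6^2 = 36 ≡ 36 (mod 221)
6^4 ≡ 36^2 = 1296 ≡ 191 (mod 221)
6^8 ≡ 191^2 = 36481 ≡ 16 (mod 221)
6^16 ≡ 16^2 = 256 ≡ 35 (mod 221)
6^32 ≡ 35^2 = 1225 ≡ 120 (mod 221)
55 = 32 + 16 + 4 + 2 + 1 in binary powers of 2.
So 6^55 ≡ 120 · 35 · 191 · 36 · 6 ≡ 150 (mod 221).
Squaring chain: 150 → 179; never reaches −1, so base 6 is a Miller–Rabin witness that 221 is composite.

150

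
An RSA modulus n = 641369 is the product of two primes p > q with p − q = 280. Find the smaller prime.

Since p = q + 280, we have 641369 = q(q + 280), so q² + 280q − 641369 = 0.
Discriminant: 280² + 4·641369 = 78400 + 2565476 = 2643876; √2643876 = 1626.
q = (−280 + 1626)/2 = 673, and p = q + 280 = 953.
Check: 673 · 953 = 641369.

673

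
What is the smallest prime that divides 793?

793 is odd.
Digit sum 19, not divisible by 3.
Ends in 3: not divisible by 5.
7: 793 = 7·113 + 2
11: 793 = 11·72 + 1
13: 793 = 13·61

13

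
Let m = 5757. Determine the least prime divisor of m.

5757 is odd.
Digit sum 24, divisible by 3.

3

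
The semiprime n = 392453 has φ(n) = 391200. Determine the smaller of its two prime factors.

φ(n) = (p−1)(q−1) = n − (p+q) + 1, so p + q = 392453 − 391200 + 1 = 1254.
p and q are the roots of t² − 1254t + 392453 = 0.
Discriminant: 1254² − 4·392453 = 1572516 − 1569812 = 2704; √2704 = 52.
q = (1254 − 52)/2 = 601, p = (1254 + 52)/2 = 653.
Check: 601 · 653 = 392453.

601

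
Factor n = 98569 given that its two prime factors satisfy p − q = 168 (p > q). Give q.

Since p = q + 168, we have 98569 = q(q + 168), so q² + 168q − 98569 = 0.
Discriminant: 168² + 4·98569 = 28224 + 394276 = 422500; √422500 = 650.
q = (−168 + 650)/2 = 241, and p = q + 168 = 409.
Check: 241 · 409 = 98569.

241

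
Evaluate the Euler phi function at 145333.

Factor: 145333 = 17 · 83 · 103.
φ(145333) = (17−1) · (83−1) · (103−1) = 16 · 82 · 102 = 133824.

133824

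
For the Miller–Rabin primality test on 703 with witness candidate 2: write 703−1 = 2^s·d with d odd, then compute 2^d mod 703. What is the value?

703 − 1 = 702 = 2^1 · 351, so d = 351.
2^1 ≡ 2 (mod 703)
2^2 ≡ 2^2 = 4 ≡ 4 (mod 703)
2^4 ≡ 4^2 = 16 ≡ 16 (mod 703)
2^8 ≡ 16^2 = 256 ≡ 256 (mod 703)
2^16 ≡ 256^2 = 65536 ≡ 157 (mod 703)
2^32 ≡ 157^2 = 24649 ≡ 44 (mod 703)
2^64 ≡ 44^2 = 1936 ≡ 530 (mod 703)
2^128 ≡ 530^2 = 280900 ≡ 403 (mod 703)
2^256 ≡ 403^2 = 162409 ≡ 16 (mod 703)
351 = 256 + 64 + 16 + 8 + 4 + 2 + 1 in binary powers of 2.
So 2^351 ≡ 16 · 530 · 157 · 256 · 16 · 4 · 2 ≡ 265 (mod 703).
Squaring chain: 265; never reaches −1, so base 2 is a Miller–Rabin witness that 703 is composite.

265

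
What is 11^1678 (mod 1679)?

791

11^1 ≡ 11 (mod 1679)
11^2 ≡ 11^2 = 121 ≡ 121 (mod 1679)
11^4 ≡ 121^2 = 14641 ≡ 1209 (mod 1679)
11^8 ≡ 1209^2 = 1461681 ≡ 951 (mod 1679)
11^16 ≡ 951^2 = 904401 ≡ 1099 (mod 1679)
11^32 ≡ 1099^2 = 1207801 ≡ 600 (mod 1679)
11^64 ≡ 600^2 = 360000 ≡ 694 (mod 1679)
11^128 ≡ 694^2 = 481636 ≡ 1442 (mod 1679)
11^256 ≡ 1442^2 = 2079364 ≡ 762 (mod 1679)
11^512 ≡ 762^2 = 580644 ≡ 1389 (mod 1679)
11^1024 ≡ 1389^2 = 1929321 ≡ 150 (mod 1679)
1678 = 1024 + 512 + 128 + 8 + 4 + 2 in binary powers of 2.
So 11^1678 ≡ 150 · 1389 · 1442 · 951 · 1209 · 121 ≡ 791 (mod 1679).
Since 791 ≠ 1, base 11 is a Fermat witness: 1679 is composite.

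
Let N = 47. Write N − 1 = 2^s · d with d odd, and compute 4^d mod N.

47 − 1 = 46 = 2^1 · 23, so d = 23.
4^1 ≡ 4 (mod 47)
4^2 ≡ 4^2 = 16 ≡ 16 (mod 47)
4^4 ≡ 16^2 = 256 ≡ 21 (mod 47)
4^8 ≡ 21^2 = 441 ≡ 18 (mod 47)
4^16 ≡ 18^2 = 324 ≡ 42 (mod 47)
23 = 16 + 4 + 2 + 1 in binary powers of 2.
So 4^23 ≡ 42 · 21 · 16 · 4 ≡ 1 (mod 47).
Since 4^d ≡ 1 (mod 47), base 4 does not prove 47 composite.

1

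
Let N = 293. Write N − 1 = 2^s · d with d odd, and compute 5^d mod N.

293 − 1 = 292 = 2^2 · 73, so d = 73.
5^1 ≡ 5 (mod 293)
5^2 ≡ 5^2 = 25 ≡ 25 (mod 293)
5^4 ≡ 25^2 = 625 ≡ 39 (mod 293)
5^8 ≡ 39^2 = 1521 ≡ 56 (mod 293)
5^16 ≡ 56^2 = 3136 ≡ 206 (mod 293)
5^32 ≡ 206^2 = 42436 ≡ 244 (mod 293)
5^64 ≡ 244^2 = 59536 ≡ 57 (mod 293)
73 = 64 + 8 + 1 in binary powers of 2.
So 5^73 ≡ 57 · 56 · 5 ≡ 138 (mod 293).
Squaring chain: 138 → 292; reaches −1, so base 5 does not prove 293 composite.

138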